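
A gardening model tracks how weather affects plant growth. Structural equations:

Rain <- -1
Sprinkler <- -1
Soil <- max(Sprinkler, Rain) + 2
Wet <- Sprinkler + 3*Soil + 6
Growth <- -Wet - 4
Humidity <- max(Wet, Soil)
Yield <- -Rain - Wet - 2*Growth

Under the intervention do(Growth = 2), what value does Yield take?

-11

Under do(Growth=2), the mechanism Growth <- -Wet - 4 is discarded; Growth is fixed at 2.
Soil = max(Sprinkler, Rain) + 2  [with Sprinkler=-1, Rain=-1]  = 1
Wet = Sprinkler + 3*Soil + 6  [with Sprinkler=-1, Soil=1]  = 8
Yield = -Rain - Wet - 2*Growth  [with Rain=-1, Wet=8, Growth=2]  = -11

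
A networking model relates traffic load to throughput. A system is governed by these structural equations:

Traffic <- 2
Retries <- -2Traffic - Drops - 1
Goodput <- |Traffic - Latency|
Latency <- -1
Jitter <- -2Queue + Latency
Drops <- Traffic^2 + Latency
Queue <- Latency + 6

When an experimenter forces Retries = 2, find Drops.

The intervention breaks the incoming arrows to Retries: Retries <- -2Traffic - Drops - 1 no longer applies, and Retries = 2.
Since Drops is not a descendant of the intervened variable, it is unaffected.
Drops = Traffic^2 + Latency  [with Traffic=2, Latency=-1]  = 3

3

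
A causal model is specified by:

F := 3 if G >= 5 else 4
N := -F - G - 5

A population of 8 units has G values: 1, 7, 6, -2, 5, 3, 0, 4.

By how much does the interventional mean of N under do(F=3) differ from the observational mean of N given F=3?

3

Under do(F=3), F's equation is replaced by F=3 for every unit. Per-unit N: -9, -15, -14, -6, -13, -11, -8, -12. Mean = -11.
Observing F=3 restricts to units where F's equation naturally yields 3: G ∈ {7, 6, 5}. In that subpopulation N = -15, -14, -13, mean -14.
Difference = -11 − (-14) = 3.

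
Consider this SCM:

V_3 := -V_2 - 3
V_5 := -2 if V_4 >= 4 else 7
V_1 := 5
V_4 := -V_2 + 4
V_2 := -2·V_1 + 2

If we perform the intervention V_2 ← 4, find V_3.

The intervention breaks the incoming arrows to V_2: V_2 := -2·V_1 + 2 no longer applies, and V_2 = 4.
V_3 = -V_2 - 3  [with V_2=4]  = -7

-7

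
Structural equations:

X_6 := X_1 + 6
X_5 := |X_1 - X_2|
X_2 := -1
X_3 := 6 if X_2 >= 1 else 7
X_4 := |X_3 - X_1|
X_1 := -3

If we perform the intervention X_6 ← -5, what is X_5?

do(X_6=-5) replaces the equation X_6 := X_1 + 6 with the constant X_6 = -5.
Since X_5 is not a descendant of the intervened variable, it is unaffected.
X_5 = |X_1 - X_2|  [with X_1=-3, X_2=-1]  = 2

2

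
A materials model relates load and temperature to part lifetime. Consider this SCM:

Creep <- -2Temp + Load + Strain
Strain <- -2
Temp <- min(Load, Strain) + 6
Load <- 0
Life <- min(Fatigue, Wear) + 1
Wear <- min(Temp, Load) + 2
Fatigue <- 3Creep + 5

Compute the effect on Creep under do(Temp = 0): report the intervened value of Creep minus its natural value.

The intervention breaks the incoming arrows to Temp: Temp <- min(Load, Strain) + 6 no longer applies, and Temp = 0.
Creep = -2Temp + Load + Strain  [with Temp=0, Load=0, Strain=-2]  = -2
Without intervention: Temp = min(Load, Strain) + 6  [with Load=0, Strain=-2]  = 4; Creep = -2Temp + Load + Strain  [with Temp=4, Load=0, Strain=-2]  = -10.
Change = -2 − (-10) = 8.

8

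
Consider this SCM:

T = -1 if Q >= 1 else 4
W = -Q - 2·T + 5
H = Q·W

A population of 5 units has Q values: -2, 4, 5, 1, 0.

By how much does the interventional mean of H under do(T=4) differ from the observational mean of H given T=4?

-15

Every unit gets T=4 under the intervention. H values become 2, -28, -40, -4, 0; E[H|do(T=4)] = -14.
E[H|T=4] averages over only the 2 units with T=4 (Q = -2, 0): H = 2, 0, mean 1.
Difference = -14 − 1 = -15.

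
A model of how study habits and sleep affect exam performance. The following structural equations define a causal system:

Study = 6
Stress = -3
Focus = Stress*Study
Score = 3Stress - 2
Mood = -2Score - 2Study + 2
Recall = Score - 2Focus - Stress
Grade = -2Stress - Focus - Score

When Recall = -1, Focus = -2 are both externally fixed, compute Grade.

19

Under do(Recall = -1, Focus = -2), each intervened variable's structural equation is replaced by its fixed value.
Score = 3Stress - 2  [with Stress=-3]  = -11
Grade = -2Stress - Focus - Score  [with Stress=-3, Focus=-2, Score=-11]  = 19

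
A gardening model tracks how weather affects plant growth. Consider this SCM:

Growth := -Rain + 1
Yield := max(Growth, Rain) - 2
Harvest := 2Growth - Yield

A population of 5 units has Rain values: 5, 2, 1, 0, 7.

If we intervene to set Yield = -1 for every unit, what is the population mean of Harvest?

The intervention sets Yield=-1 in all 5 units regardless of Rain. Recomputing Harvest per unit gives -7, -1, 1, 3, -11; average -3.

-3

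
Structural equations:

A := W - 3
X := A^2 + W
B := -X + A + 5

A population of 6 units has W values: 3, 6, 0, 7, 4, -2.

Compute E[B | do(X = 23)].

Under do(X=23), X's equation is replaced by X=23 for every unit. Per-unit B: -18, -15, -21, -14, -17, -23. Mean = -18.

-18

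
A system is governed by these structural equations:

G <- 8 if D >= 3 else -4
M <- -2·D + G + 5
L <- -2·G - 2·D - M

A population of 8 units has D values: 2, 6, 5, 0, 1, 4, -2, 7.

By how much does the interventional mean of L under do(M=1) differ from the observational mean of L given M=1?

do(M=1) breaks M's dependence on D. With M=1 fixed, L across the units is 3, -29, -27, 7, 5, -25, 11, -31, mean -10.75.
Observing M=1 restricts to units where M's equation naturally yields 1: D ∈ {6, 0}. In that subpopulation L = -29, 7, mean -11.
Difference = -10.75 − (-11) = 0.25.

0.25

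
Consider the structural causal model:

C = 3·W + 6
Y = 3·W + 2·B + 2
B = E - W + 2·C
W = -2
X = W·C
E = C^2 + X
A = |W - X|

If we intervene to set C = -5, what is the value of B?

Under do(C=-5), the mechanism C = 3·W + 6 is discarded; C is fixed at -5.
X = W·C  [with W=-2, C=-5]  = 10
E = C^2 + X  [with C=-5, X=10]  = 35
B = E - W + 2·C  [with E=35, W=-2, C=-5]  = 27

27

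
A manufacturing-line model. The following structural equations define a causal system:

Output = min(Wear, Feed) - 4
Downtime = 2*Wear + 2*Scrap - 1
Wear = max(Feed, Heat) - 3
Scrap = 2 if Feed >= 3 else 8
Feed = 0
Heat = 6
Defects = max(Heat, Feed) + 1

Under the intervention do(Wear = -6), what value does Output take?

The intervention breaks the incoming arrows to Wear: Wear = max(Feed, Heat) - 3 no longer applies, and Wear = -6.
Output = min(Wear, Feed) - 4  [with Wear=-6, Feed=0]  = -10

-10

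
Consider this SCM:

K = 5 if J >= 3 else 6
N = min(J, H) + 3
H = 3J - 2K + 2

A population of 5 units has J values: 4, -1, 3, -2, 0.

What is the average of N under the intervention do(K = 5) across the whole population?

-2.6

Every unit gets K=5 under the intervention. N values become 7, -8, 4, -11, -5; E[N|do(K=5)] = -2.6.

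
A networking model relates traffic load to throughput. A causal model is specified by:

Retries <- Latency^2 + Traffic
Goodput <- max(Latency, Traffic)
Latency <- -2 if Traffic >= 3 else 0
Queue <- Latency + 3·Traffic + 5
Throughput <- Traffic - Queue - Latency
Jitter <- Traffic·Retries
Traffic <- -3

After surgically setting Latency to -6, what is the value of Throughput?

Under do(Latency=-6), the mechanism Latency <- -2 if Traffic >= 3 else 0 is discarded; Latency is fixed at -6.
Queue = Latency + 3·Traffic + 5  [with Latency=-6, Traffic=-3]  = -10
Throughput = Traffic - Queue - Latency  [with Traffic=-3, Queue=-10, Latency=-6]  = 13

13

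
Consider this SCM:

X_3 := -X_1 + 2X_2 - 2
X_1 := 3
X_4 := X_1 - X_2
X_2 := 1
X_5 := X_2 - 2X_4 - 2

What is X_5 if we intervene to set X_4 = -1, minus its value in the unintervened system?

6

Intervening sets X_4 = -1 and removes its equation (X_4 := X_1 - X_2).
X_5 = X_2 - 2X_4 - 2  [with X_2=1, X_4=-1]  = 1
Without intervention: X_4 = X_1 - X_2  [with X_1=3, X_2=1]  = 2; X_5 = X_2 - 2X_4 - 2  [with X_2=1, X_4=2]  = -5.
Change = 1 − (-5) = 6.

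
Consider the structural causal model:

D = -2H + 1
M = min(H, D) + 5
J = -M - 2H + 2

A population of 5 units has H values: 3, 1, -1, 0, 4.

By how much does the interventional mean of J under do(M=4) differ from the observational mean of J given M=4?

-2.8

do(M=4) breaks M's dependence on H. With M=4 fixed, J across the units is -8, -4, 0, -2, -10, mean -4.8.
Observing M=4 restricts to units where M's equation naturally yields 4: H ∈ {1, -1}. In that subpopulation J = -4, 0, mean -2.
Difference = -4.8 − (-2) = -2.8.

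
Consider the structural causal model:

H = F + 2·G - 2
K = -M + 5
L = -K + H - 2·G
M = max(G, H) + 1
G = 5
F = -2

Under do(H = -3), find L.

The intervention breaks the incoming arrows to H: H = F + 2·G - 2 no longer applies, and H = -3.
M = max(G, H) + 1  [with G=5, H=-3]  = 6
K = -M + 5  [with M=6]  = -1
L = -K + H - 2·G  [with K=-1, H=-3, G=5]  = -12

-12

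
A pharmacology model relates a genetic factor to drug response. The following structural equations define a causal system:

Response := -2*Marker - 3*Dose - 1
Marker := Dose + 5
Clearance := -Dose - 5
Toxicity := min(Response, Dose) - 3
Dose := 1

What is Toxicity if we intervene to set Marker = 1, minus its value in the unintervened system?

10

Under do(Marker=1), the mechanism Marker := Dose + 5 is discarded; Marker is fixed at 1.
Response = -2*Marker - 3*Dose - 1  [with Marker=1, Dose=1]  = -6
Toxicity = min(Response, Dose) - 3  [with Response=-6, Dose=1]  = -9
Without intervention: Marker = Dose + 5  [with Dose=1]  = 6; Response = -2*Marker - 3*Dose - 1  [with Marker=6, Dose=1]  = -16; Toxicity = min(Response, Dose) - 3  [with Response=-16, Dose=1]  = -19.
Change = -9 − (-19) = 10.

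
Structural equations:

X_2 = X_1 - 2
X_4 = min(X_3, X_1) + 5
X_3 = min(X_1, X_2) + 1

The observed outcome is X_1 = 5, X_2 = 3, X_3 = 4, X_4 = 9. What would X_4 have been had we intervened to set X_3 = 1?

6

The intervention breaks the incoming arrows to X_3: X_3 = min(X_1, X_2) + 1 no longer applies, and X_3 = 1.
X_4 = min(X_3, X_1) + 5  [with X_3=1, X_1=5]  = 6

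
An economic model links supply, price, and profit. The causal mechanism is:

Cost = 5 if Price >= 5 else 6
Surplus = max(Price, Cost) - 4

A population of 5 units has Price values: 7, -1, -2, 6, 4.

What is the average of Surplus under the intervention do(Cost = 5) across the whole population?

1.6

Under do(Cost=5), Cost's equation is replaced by Cost=5 for every unit. Per-unit Surplus: 3, 1, 1, 2, 1. Mean = 1.6.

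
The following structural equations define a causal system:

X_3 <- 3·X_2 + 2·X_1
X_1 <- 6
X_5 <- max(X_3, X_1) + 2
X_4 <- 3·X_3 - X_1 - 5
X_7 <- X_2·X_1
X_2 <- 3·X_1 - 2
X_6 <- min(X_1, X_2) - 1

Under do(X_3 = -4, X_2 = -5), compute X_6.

-6

Setting X_3 = -4, X_2 = -5 by intervention discards those variables' equations.
X_6 = min(X_1, X_2) - 1  [with X_1=6, X_2=-5]  = -6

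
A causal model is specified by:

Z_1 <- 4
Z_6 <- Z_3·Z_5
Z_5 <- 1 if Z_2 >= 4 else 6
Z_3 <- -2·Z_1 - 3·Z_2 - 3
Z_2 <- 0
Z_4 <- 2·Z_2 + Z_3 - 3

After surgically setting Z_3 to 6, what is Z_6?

36

The intervention breaks the incoming arrows to Z_3: Z_3 <- -2·Z_1 - 3·Z_2 - 3 no longer applies, and Z_3 = 6.
Z_5 = 1 if Z_2 >= 4 else 6  [with Z_2=0]  = 6
Z_6 = Z_3·Z_5  [with Z_3=6, Z_5=6]  = 36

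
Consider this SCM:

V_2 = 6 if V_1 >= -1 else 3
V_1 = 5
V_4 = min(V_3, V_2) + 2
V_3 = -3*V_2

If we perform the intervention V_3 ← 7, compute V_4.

8

The intervention breaks the incoming arrows to V_3: V_3 = -3*V_2 no longer applies, and V_3 = 7.
V_2 = 6 if V_1 >= -1 else 3  [with V_1=5]  = 6
V_4 = min(V_3, V_2) + 2  [with V_3=7, V_2=6]  = 8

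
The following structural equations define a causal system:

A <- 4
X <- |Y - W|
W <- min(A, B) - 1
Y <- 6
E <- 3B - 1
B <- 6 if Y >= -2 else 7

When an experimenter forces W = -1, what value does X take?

Under do(W=-1), the mechanism W <- min(A, B) - 1 is discarded; W is fixed at -1.
X = |Y - W|  [with Y=6, W=-1]  = 7

7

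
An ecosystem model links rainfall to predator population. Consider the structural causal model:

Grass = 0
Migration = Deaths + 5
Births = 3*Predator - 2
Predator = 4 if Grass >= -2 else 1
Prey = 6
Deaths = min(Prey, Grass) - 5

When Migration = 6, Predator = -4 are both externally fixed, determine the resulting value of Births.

-14

Under do(Migration = 6, Predator = -4), each intervened variable's structural equation is replaced by its fixed value.
Births = 3*Predator - 2  [with Predator=-4]  = -14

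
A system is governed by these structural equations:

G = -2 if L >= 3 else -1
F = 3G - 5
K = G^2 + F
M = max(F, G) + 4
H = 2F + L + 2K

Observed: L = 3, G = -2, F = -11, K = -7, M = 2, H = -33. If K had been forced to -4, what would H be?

Under do(K=-4), the mechanism K = G^2 + F is discarded; K is fixed at -4.
G = -2 if L >= 3 else -1  [with L=3]  = -2
F = 3G - 5  [with G=-2]  = -11
H = 2F + L + 2K  [with F=-11, L=3, K=-4]  = -27

-27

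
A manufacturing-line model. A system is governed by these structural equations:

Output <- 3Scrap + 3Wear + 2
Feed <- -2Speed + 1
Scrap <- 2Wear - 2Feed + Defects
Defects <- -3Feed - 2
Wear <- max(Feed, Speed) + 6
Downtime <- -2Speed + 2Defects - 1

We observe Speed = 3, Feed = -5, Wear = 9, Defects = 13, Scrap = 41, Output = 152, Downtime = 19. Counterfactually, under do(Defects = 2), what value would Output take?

Under do(Defects=2), the mechanism Defects <- -3Feed - 2 is discarded; Defects is fixed at 2.
Feed = -2Speed + 1  [with Speed=3]  = -5
Wear = max(Feed, Speed) + 6  [with Feed=-5, Speed=3]  = 9
Scrap = 2Wear - 2Feed + Defects  [with Wear=9, Feed=-5, Defects=2]  = 30
Output = 3Scrap + 3Wear + 2  [with Scrap=30, Wear=9]  = 119

119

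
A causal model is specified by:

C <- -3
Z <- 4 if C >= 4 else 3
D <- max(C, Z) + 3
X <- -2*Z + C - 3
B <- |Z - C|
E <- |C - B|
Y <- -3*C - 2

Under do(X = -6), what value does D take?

6

Under do(X=-6), the mechanism X <- -2*Z + C - 3 is discarded; X is fixed at -6.
Since D is not a descendant of the intervened variable, it is unaffected.
Z = 4 if C >= 4 else 3  [with C=-3]  = 3
D = max(C, Z) + 3  [with C=-3, Z=3]  = 6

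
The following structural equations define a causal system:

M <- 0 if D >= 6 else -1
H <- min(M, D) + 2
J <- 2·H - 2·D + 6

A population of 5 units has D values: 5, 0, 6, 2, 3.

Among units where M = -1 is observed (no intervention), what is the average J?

Conditioning on M=-1 selects the 4 unit(s) with D ∈ {5, 0, 2, 3}. Their J values: -2, 8, 4, 2. Mean = 3.

3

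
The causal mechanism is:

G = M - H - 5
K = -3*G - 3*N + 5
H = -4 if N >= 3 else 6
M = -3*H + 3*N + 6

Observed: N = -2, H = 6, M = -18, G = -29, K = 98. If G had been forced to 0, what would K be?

Intervening sets G = 0 and removes its equation (G = M - H - 5).
K = -3*G - 3*N + 5  [with G=0, N=-2]  = 11

11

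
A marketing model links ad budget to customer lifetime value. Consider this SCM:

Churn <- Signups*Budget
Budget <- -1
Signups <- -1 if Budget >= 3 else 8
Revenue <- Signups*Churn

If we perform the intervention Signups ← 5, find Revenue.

-25

Under do(Signups=5), the mechanism Signups <- -1 if Budget >= 3 else 8 is discarded; Signups is fixed at 5.
Churn = Signups*Budget  [with Signups=5, Budget=-1]  = -5
Revenue = Signups*Churn  [with Signups=5, Churn=-5]  = -25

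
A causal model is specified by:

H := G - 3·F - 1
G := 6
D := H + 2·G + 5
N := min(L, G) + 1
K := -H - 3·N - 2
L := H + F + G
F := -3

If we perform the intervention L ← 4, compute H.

Under do(L=4), the mechanism L := H + F + G is discarded; L is fixed at 4.
Since H is not a descendant of the intervened variable, it is unaffected.
H = G - 3·F - 1  [with G=6, F=-3]  = 14

14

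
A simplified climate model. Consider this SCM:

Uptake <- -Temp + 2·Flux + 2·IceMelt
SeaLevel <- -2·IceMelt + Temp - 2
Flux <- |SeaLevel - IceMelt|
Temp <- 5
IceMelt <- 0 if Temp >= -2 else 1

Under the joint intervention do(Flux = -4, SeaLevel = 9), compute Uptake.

-13

The joint intervention fixes Flux = -4, SeaLevel = 9, removing each variable's own equation.
IceMelt = 0 if Temp >= -2 else 1  [with Temp=5]  = 0
Uptake = -Temp + 2·Flux + 2·IceMelt  [with Temp=5, Flux=-4, IceMelt=0]  = -13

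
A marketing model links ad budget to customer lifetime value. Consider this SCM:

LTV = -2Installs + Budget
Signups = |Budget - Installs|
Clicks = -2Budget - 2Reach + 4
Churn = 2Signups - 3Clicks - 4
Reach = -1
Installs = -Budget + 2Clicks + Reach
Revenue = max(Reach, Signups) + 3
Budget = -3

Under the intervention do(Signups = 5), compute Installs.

The intervention breaks the incoming arrows to Signups: Signups = |Budget - Installs| no longer applies, and Signups = 5.
Since Installs is not a descendant of the intervened variable, it is unaffected.
Clicks = -2Budget - 2Reach + 4  [with Budget=-3, Reach=-1]  = 12
Installs = -Budget + 2Clicks + Reach  [with Budget=-3, Clicks=12, Reach=-1]  = 26

26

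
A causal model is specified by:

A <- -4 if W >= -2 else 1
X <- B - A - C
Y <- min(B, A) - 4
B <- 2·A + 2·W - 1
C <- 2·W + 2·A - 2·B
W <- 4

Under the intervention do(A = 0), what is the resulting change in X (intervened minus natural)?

12

do(A=0) replaces the equation A <- -4 if W >= -2 else 1 with the constant A = 0.
B = 2·A + 2·W - 1  [with A=0, W=4]  = 7
C = 2·W + 2·A - 2·B  [with W=4, A=0, B=7]  = -6
X = B - A - C  [with B=7, A=0, C=-6]  = 13
Without intervention: A = -4 if W >= -2 else 1  [with W=4]  = -4; B = 2·A + 2·W - 1  [with A=-4, W=4]  = -1; C = 2·W + 2·A - 2·B  [with W=4, A=-4, B=-1]  = 2; X = B - A - C  [with B=-1, A=-4, C=2]  = 1.
Change = 13 − 1 = 12.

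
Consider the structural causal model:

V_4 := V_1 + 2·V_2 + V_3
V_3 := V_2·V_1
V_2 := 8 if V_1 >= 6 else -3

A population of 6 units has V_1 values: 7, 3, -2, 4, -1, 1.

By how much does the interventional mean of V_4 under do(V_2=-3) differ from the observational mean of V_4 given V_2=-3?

The intervention sets V_2=-3 in all 6 units regardless of V_1. Recomputing V_4 per unit gives -20, -12, -2, -14, -4, -8; average -10.
E[V_4|V_2=-3] averages over only the 5 units with V_2=-3 (V_1 = 3, -2, 4, -1, 1): V_4 = -12, -2, -14, -4, -8, mean -8.
Difference = -10 − (-8) = -2.

-2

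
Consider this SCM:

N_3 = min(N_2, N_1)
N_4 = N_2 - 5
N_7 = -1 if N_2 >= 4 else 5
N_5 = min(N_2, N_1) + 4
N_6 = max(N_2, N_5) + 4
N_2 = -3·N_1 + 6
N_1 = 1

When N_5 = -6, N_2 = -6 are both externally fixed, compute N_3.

-6

Setting N_5 = -6, N_2 = -6 by intervention discards those variables' equations.
N_3 = min(N_2, N_1)  [with N_2=-6, N_1=1]  = -6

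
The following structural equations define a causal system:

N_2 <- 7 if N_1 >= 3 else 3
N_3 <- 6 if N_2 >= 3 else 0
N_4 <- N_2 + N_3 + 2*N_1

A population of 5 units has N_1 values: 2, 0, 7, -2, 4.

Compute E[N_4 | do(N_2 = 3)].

13.4

Under do(N_2=3), N_2's equation is replaced by N_2=3 for every unit. Per-unit N_4: 13, 9, 23, 5, 17. Mean = 13.4.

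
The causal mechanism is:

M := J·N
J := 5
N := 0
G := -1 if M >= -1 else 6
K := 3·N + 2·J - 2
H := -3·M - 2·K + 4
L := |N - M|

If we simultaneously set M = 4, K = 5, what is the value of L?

4

Setting M = 4, K = 5 by intervention discards those variables' equations.
L = |N - M|  [with N=0, M=4]  = 4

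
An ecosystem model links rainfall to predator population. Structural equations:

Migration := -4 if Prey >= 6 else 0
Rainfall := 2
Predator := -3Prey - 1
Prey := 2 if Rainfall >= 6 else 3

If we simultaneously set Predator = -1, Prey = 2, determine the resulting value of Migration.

The joint intervention fixes Predator = -1, Prey = 2, removing each variable's own equation.
Migration = -4 if Prey >= 6 else 0  [with Prey=2]  = 0

0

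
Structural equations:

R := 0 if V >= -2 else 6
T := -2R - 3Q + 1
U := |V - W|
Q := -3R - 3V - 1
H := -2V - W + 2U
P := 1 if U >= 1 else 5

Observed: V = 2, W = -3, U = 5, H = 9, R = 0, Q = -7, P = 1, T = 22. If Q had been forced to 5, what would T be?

-14

Intervening sets Q = 5 and removes its equation (Q := -3R - 3V - 1).
R = 0 if V >= -2 else 6  [with V=2]  = 0
T = -2R - 3Q + 1  [with R=0, Q=5]  = -14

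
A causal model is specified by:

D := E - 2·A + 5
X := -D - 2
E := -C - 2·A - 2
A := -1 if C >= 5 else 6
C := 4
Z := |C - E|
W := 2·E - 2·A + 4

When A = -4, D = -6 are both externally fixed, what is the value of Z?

2

The joint intervention fixes A = -4, D = -6, removing each variable's own equation.
E = -C - 2·A - 2  [with C=4, A=-4]  = 2
Z = |C - E|  [with C=4, E=2]  = 2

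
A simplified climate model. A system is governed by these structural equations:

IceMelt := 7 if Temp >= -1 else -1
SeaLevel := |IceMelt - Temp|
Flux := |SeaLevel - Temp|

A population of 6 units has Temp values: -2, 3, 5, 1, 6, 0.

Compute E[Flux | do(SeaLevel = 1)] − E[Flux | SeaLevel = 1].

Every unit gets SeaLevel=1 under the intervention. Flux values become 3, 2, 4, 0, 5, 1; E[Flux|do(SeaLevel=1)] = 2.5.
Observing SeaLevel=1 restricts to units where SeaLevel's equation naturally yields 1: Temp ∈ {-2, 6}. In that subpopulation Flux = 3, 5, mean 4.
Difference = 2.5 − 4 = -1.5.

-1.5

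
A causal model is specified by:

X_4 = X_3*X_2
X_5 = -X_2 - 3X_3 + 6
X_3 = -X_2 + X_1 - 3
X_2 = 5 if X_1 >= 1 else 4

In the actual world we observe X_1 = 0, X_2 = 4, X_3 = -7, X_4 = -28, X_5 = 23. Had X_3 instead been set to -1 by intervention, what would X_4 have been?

The intervention breaks the incoming arrows to X_3: X_3 = -X_2 + X_1 - 3 no longer applies, and X_3 = -1.
X_2 = 5 if X_1 >= 1 else 4  [with X_1=0]  = 4
X_4 = X_3*X_2  [with X_3=-1, X_2=4]  = -4

-4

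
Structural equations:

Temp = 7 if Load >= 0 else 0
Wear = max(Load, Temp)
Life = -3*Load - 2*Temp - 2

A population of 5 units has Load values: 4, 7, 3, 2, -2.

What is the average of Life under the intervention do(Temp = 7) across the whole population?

do(Temp=7) breaks Temp's dependence on Load. With Temp=7 fixed, Life across the units is -28, -37, -25, -22, -10, mean -24.4.

-24.4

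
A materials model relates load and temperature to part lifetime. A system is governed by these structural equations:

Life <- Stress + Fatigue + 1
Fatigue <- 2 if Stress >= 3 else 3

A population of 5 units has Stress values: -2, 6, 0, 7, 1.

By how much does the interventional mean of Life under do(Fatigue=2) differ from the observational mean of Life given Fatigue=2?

-4.1

The intervention sets Fatigue=2 in all 5 units regardless of Stress. Recomputing Life per unit gives 1, 9, 3, 10, 4; average 5.4.
Conditioning on Fatigue=2 selects the 2 unit(s) with Stress ∈ {6, 7}. Their Life values: 9, 10. Mean = 9.5.
Difference = 5.4 − 9.5 = -4.1.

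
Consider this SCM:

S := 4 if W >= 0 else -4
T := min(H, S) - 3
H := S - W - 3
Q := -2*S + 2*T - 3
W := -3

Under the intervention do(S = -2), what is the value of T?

Under do(S=-2), the mechanism S := 4 if W >= 0 else -4 is discarded; S is fixed at -2.
H = S - W - 3  [with S=-2, W=-3]  = -2
T = min(H, S) - 3  [with H=-2, S=-2]  = -5

-5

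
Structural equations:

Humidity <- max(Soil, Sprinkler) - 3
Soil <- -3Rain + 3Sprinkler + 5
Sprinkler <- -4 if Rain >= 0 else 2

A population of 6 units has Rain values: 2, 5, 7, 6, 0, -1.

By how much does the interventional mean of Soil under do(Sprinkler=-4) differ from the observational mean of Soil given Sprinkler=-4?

2.5

Every unit gets Sprinkler=-4 under the intervention. Soil values become -13, -22, -28, -25, -7, -4; E[Soil|do(Sprinkler=-4)] = -16.5.
E[Soil|Sprinkler=-4] averages over only the 5 units with Sprinkler=-4 (Rain = 2, 5, 7, 6, 0): Soil = -13, -22, -28, -25, -7, mean -19.
Difference = -16.5 − (-19) = 2.5.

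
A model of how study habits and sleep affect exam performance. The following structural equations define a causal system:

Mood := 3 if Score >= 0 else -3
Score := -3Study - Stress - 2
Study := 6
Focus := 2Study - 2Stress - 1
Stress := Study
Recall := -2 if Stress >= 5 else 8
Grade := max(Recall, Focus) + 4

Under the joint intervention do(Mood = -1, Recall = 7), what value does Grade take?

11

Under do(Mood = -1, Recall = 7), each intervened variable's structural equation is replaced by its fixed value.
Stress = Study  [with Study=6]  = 6
Focus = 2Study - 2Stress - 1  [with Study=6, Stress=6]  = -1
Grade = max(Recall, Focus) + 4  [with Recall=7, Focus=-1]  = 11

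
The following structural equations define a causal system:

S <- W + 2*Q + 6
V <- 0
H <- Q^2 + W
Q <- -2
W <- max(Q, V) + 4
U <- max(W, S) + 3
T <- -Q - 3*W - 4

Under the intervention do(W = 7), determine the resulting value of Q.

Under do(W=7), the mechanism W <- max(Q, V) + 4 is discarded; W is fixed at 7.
Q is not downstream of the intervention, so its value is determined by the original equations.

-2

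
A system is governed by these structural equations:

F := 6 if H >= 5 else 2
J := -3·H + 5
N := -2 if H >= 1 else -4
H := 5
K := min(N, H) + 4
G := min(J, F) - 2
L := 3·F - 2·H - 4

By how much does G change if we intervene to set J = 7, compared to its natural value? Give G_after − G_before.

Under do(J=7), the mechanism J := -3·H + 5 is discarded; J is fixed at 7.
F = 6 if H >= 5 else 2  [with H=5]  = 6
G = min(J, F) - 2  [with J=7, F=6]  = 4
Without intervention: J = -3·H + 5  [with H=5]  = -10; F = 6 if H >= 5 else 2  [with H=5]  = 6; G = min(J, F) - 2  [with J=-10, F=6]  = -12.
Change = 4 − (-12) = 16.

16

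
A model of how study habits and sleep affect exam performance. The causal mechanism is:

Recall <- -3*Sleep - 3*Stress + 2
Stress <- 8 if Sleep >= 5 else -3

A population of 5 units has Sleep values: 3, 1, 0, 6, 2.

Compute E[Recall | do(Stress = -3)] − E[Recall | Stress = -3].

-2.7

Under do(Stress=-3), Stress's equation is replaced by Stress=-3 for every unit. Per-unit Recall: 2, 8, 11, -7, 5. Mean = 3.8.
Observing Stress=-3 restricts to units where Stress's equation naturally yields -3: Sleep ∈ {3, 1, 0, 2}. In that subpopulation Recall = 2, 8, 11, 5, mean 6.5.
Difference = 3.8 − 6.5 = -2.7.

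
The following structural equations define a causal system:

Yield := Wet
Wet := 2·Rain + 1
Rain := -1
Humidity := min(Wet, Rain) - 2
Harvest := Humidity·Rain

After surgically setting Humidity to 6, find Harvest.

do(Humidity=6) replaces the equation Humidity := min(Wet, Rain) - 2 with the constant Humidity = 6.
Harvest = Humidity·Rain  [with Humidity=6, Rain=-1]  = -6

-6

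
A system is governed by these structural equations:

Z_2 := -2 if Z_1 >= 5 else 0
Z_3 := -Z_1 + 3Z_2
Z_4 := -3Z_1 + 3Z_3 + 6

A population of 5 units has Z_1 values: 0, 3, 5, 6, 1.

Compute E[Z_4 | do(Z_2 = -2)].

The intervention sets Z_2=-2 in all 5 units regardless of Z_1. Recomputing Z_4 per unit gives -12, -30, -42, -48, -18; average -30.

-30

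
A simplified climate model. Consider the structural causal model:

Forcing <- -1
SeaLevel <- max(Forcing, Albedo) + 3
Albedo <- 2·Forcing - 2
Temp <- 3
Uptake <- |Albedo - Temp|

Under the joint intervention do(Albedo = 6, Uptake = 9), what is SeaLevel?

9

The joint intervention fixes Albedo = 6, Uptake = 9, removing each variable's own equation.
SeaLevel = max(Forcing, Albedo) + 3  [with Forcing=-1, Albedo=6]  = 9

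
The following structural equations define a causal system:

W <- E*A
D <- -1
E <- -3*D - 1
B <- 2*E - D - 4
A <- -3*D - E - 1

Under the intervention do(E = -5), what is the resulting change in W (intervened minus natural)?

do(E=-5) replaces the equation E <- -3*D - 1 with the constant E = -5.
A = -3*D - E - 1  [with D=-1, E=-5]  = 7
W = E*A  [with E=-5, A=7]  = -35
Without intervention: E = -3*D - 1  [with D=-1]  = 2; A = -3*D - E - 1  [with D=-1, E=2]  = 0; W = E*A  [with E=2, A=0]  = 0.
Change = -35 − 0 = -35.

-35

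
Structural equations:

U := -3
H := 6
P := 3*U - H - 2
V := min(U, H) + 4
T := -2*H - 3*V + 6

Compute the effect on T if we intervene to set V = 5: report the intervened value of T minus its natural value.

-12

Intervening sets V = 5 and removes its equation (V := min(U, H) + 4).
T = -2*H - 3*V + 6  [with H=6, V=5]  = -21
Without intervention: V = min(U, H) + 4  [with U=-3, H=6]  = 1; T = -2*H - 3*V + 6  [with H=6, V=1]  = -9.
Change = -21 − (-9) = -12.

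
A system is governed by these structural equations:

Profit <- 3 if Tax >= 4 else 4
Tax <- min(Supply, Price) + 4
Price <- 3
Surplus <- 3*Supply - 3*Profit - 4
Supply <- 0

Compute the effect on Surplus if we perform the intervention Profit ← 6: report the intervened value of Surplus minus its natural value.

Intervening sets Profit = 6 and removes its equation (Profit <- 3 if Tax >= 4 else 4).
Surplus = 3*Supply - 3*Profit - 4  [with Supply=0, Profit=6]  = -22
Without intervention: Tax = min(Supply, Price) + 4  [with Supply=0, Price=3]  = 4; Profit = 3 if Tax >= 4 else 4  [with Tax=4]  = 3; Surplus = 3*Supply - 3*Profit - 4  [with Supply=0, Profit=3]  = -13.
Change = -22 − (-13) = -9.

-9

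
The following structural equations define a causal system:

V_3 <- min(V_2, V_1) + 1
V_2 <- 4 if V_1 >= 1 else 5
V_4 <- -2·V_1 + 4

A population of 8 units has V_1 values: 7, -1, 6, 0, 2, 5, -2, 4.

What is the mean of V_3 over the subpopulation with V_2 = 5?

0

E[V_3|V_2=5] averages over only the 3 units with V_2=5 (V_1 = -1, 0, -2): V_3 = 0, 1, -1, mean 0.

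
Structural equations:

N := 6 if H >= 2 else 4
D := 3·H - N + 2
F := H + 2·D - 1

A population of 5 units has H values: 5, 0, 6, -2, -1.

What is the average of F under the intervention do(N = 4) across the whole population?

Under do(N=4), N's equation is replaced by N=4 for every unit. Per-unit F: 30, -5, 37, -19, -12. Mean = 6.2.

6.2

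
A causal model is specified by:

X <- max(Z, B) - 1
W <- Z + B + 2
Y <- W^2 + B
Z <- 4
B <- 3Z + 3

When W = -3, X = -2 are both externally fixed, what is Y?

24

The joint intervention fixes W = -3, X = -2, removing each variable's own equation.
B = 3Z + 3  [with Z=4]  = 15
Y = W^2 + B  [with W=-3, B=15]  = 24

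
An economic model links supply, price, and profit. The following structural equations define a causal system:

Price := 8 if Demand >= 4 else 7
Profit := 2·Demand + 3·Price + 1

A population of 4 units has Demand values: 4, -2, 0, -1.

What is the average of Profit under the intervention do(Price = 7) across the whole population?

22.5

Under do(Price=7), Price's equation is replaced by Price=7 for every unit. Per-unit Profit: 30, 18, 22, 20. Mean = 22.5.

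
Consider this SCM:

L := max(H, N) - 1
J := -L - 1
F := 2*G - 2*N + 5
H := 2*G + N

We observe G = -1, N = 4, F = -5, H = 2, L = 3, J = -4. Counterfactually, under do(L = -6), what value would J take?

The intervention breaks the incoming arrows to L: L := max(H, N) - 1 no longer applies, and L = -6.
J = -L - 1  [with L=-6]  = 5

5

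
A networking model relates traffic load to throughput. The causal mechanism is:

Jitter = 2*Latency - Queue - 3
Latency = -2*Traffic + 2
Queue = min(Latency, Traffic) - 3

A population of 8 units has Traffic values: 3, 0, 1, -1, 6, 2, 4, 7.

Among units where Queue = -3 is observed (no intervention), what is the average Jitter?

Observing Queue=-3 restricts to units where Queue's equation naturally yields -3: Traffic ∈ {0, 1}. In that subpopulation Jitter = 4, 0, mean 2.

2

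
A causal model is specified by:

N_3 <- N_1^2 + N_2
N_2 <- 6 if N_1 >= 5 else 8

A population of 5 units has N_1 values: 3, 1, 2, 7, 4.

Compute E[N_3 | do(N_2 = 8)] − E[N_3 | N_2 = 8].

Under do(N_2=8), N_2's equation is replaced by N_2=8 for every unit. Per-unit N_3: 17, 9, 12, 57, 24. Mean = 23.8.
E[N_3|N_2=8] averages over only the 4 units with N_2=8 (N_1 = 3, 1, 2, 4): N_3 = 17, 9, 12, 24, mean 15.5.
Difference = 23.8 − 15.5 = 8.3.

8.3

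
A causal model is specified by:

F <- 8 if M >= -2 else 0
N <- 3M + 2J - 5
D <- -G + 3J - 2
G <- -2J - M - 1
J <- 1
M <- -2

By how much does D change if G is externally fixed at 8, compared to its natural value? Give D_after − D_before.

-9

The intervention breaks the incoming arrows to G: G <- -2J - M - 1 no longer applies, and G = 8.
D = -G + 3J - 2  [with G=8, J=1]  = -7
Without intervention: G = -2J - M - 1  [with J=1, M=-2]  = -1; D = -G + 3J - 2  [with G=-1, J=1]  = 2.
Change = -7 − 2 = -9.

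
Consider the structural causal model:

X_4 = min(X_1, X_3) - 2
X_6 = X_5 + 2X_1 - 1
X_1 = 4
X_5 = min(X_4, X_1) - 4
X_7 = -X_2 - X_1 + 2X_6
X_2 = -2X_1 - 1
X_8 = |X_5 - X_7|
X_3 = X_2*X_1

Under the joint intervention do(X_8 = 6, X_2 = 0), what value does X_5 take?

-6

Under do(X_8 = 6, X_2 = 0), each intervened variable's structural equation is replaced by its fixed value.
X_3 = X_2*X_1  [with X_2=0, X_1=4]  = 0
X_4 = min(X_1, X_3) - 2  [with X_1=4, X_3=0]  = -2
X_5 = min(X_4, X_1) - 4  [with X_4=-2, X_1=4]  = -6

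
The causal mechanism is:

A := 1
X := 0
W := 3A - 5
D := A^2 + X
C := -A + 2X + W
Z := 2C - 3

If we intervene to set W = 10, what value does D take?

The intervention breaks the incoming arrows to W: W := 3A - 5 no longer applies, and W = 10.
D is not downstream of the intervention, so its value is determined by the original equations.
D = A^2 + X  [with A=1, X=0]  = 1

1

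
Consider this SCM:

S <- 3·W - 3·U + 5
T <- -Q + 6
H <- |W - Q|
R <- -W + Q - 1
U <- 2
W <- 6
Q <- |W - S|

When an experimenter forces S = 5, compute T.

5

The intervention breaks the incoming arrows to S: S <- 3·W - 3·U + 5 no longer applies, and S = 5.
Q = |W - S|  [with W=6, S=5]  = 1
T = -Q + 6  [with Q=1]  = 5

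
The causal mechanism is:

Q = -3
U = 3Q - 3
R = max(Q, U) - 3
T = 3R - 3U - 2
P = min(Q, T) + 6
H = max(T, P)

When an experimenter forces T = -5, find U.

The intervention breaks the incoming arrows to T: T = 3R - 3U - 2 no longer applies, and T = -5.
Since U is not a descendant of the intervened variable, it is unaffected.
U = 3Q - 3  [with Q=-3]  = -12

-12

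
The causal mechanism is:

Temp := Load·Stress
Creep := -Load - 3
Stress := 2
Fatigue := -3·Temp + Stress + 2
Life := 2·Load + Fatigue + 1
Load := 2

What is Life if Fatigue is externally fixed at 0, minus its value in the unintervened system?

The intervention breaks the incoming arrows to Fatigue: Fatigue := -3·Temp + Stress + 2 no longer applies, and Fatigue = 0.
Life = 2·Load + Fatigue + 1  [with Load=2, Fatigue=0]  = 5
Without intervention: Temp = Load·Stress  [with Load=2, Stress=2]  = 4; Fatigue = -3·Temp + Stress + 2  [with Temp=4, Stress=2]  = -8; Life = 2·Load + Fatigue + 1  [with Load=2, Fatigue=-8]  = -3.
Change = 5 − (-3) = 8.

8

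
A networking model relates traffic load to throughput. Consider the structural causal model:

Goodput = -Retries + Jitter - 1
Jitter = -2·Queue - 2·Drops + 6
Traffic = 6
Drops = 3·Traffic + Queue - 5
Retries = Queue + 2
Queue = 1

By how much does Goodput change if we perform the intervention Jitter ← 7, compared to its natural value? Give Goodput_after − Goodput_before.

31

The intervention breaks the incoming arrows to Jitter: Jitter = -2·Queue - 2·Drops + 6 no longer applies, and Jitter = 7.
Retries = Queue + 2  [with Queue=1]  = 3
Goodput = -Retries + Jitter - 1  [with Retries=3, Jitter=7]  = 3
Without intervention: Drops = 3·Traffic + Queue - 5  [with Traffic=6, Queue=1]  = 14; Retries = Queue + 2  [with Queue=1]  = 3; Jitter = -2·Queue - 2·Drops + 6  [with Queue=1, Drops=14]  = -24; Goodput = -Retries + Jitter - 1  [with Retries=3, Jitter=-24]  = -28.
Change = 3 − (-28) = 31.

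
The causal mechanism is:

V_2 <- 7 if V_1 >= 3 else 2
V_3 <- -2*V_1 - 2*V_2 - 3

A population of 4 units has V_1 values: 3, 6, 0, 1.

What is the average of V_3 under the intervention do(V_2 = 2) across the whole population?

-12

do(V_2=2) breaks V_2's dependence on V_1. With V_2=2 fixed, V_3 across the units is -13, -19, -7, -9, mean -12.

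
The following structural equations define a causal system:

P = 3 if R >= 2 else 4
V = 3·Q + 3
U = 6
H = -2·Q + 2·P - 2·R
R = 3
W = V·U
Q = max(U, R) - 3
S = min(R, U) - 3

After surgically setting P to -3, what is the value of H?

Intervening sets P = -3 and removes its equation (P = 3 if R >= 2 else 4).
Q = max(U, R) - 3  [with U=6, R=3]  = 3
H = -2·Q + 2·P - 2·R  [with Q=3, P=-3, R=3]  = -18

-18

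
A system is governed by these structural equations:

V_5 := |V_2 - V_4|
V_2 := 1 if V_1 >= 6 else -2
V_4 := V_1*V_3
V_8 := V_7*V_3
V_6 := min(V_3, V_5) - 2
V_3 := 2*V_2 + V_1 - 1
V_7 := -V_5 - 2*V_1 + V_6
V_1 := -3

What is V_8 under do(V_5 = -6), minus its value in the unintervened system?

-256

do(V_5=-6) replaces the equation V_5 := |V_2 - V_4| with the constant V_5 = -6.
V_2 = 1 if V_1 >= 6 else -2  [with V_1=-3]  = -2
V_3 = 2*V_2 + V_1 - 1  [with V_2=-2, V_1=-3]  = -8
V_6 = min(V_3, V_5) - 2  [with V_3=-8, V_5=-6]  = -10
V_7 = -V_5 - 2*V_1 + V_6  [with V_5=-6, V_1=-3, V_6=-10]  = 2
V_8 = V_7*V_3  [with V_7=2, V_3=-8]  = -16
Without intervention: V_2 = 1 if V_1 >= 6 else -2  [with V_1=-3]  = -2; V_3 = 2*V_2 + V_1 - 1  [with V_2=-2, V_1=-3]  = -8; V_4 = V_1*V_3  [with V_1=-3, V_3=-8]  = 24; V_5 = |V_2 - V_4|  [with V_2=-2, V_4=24]  = 26; V_6 = min(V_3, V_5) - 2  [with V_3=-8, V_5=26]  = -10; V_7 = -V_5 - 2*V_1 + V_6  [with V_5=26, V_1=-3, V_6=-10]  = -30; V_8 = V_7*V_3  [with V_7=-30, V_3=-8]  = 240.
Change = -16 − 240 = -256.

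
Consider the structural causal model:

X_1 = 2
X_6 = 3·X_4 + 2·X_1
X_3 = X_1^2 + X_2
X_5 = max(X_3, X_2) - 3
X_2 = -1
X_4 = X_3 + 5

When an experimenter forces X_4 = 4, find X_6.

Under do(X_4=4), the mechanism X_4 = X_3 + 5 is discarded; X_4 is fixed at 4.
X_6 = 3·X_4 + 2·X_1  [with X_4=4, X_1=2]  = 16

16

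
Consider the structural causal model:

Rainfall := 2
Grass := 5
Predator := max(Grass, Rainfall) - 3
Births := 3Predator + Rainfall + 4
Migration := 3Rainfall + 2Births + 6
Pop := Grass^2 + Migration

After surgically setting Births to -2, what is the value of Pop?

33

Under do(Births=-2), the mechanism Births := 3Predator + Rainfall + 4 is discarded; Births is fixed at -2.
Migration = 3Rainfall + 2Births + 6  [with Rainfall=2, Births=-2]  = 8
Pop = Grass^2 + Migration  [with Grass=5, Migration=8]  = 33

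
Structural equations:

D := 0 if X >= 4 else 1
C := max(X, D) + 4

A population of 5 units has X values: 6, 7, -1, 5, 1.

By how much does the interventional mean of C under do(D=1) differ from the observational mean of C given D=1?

do(D=1) breaks D's dependence on X. With D=1 fixed, C across the units is 10, 11, 5, 9, 5, mean 8.
E[C|D=1] averages over only the 2 units with D=1 (X = -1, 1): C = 5, 5, mean 5.
Difference = 8 − 5 = 3.

3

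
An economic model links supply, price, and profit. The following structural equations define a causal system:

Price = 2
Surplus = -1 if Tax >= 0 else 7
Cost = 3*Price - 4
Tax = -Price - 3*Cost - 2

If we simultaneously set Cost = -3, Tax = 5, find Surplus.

Setting Cost = -3, Tax = 5 by intervention discards those variables' equations.
Surplus = -1 if Tax >= 0 else 7  [with Tax=5]  = -1

-1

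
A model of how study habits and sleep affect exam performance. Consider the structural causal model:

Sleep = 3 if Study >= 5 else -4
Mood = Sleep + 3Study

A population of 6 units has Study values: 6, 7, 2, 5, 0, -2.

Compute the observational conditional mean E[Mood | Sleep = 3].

21

Observing Sleep=3 restricts to units where Sleep's equation naturally yields 3: Study ∈ {6, 7, 5}. In that subpopulation Mood = 21, 24, 18, mean 21.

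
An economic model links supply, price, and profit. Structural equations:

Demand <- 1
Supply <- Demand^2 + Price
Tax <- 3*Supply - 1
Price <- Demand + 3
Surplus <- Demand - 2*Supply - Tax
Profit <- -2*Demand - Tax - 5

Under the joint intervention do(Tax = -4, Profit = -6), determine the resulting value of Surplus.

The joint intervention fixes Tax = -4, Profit = -6, removing each variable's own equation.
Price = Demand + 3  [with Demand=1]  = 4
Supply = Demand^2 + Price  [with Demand=1, Price=4]  = 5
Surplus = Demand - 2*Supply - Tax  [with Demand=1, Supply=5, Tax=-4]  = -5

-5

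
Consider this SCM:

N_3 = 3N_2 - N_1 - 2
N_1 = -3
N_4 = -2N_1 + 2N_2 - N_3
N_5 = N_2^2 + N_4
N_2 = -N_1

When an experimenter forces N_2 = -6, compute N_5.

47

do(N_2=-6) replaces the equation N_2 = -N_1 with the constant N_2 = -6.
N_3 = 3N_2 - N_1 - 2  [with N_2=-6, N_1=-3]  = -17
N_4 = -2N_1 + 2N_2 - N_3  [with N_1=-3, N_2=-6, N_3=-17]  = 11
N_5 = N_2^2 + N_4  [with N_2=-6, N_4=11]  = 47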